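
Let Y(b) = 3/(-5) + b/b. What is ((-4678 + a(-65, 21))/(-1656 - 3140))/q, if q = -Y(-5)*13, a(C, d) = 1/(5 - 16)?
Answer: -257295/1371656 ≈ -0.18758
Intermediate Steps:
a(C, d) = -1/11 (a(C, d) = 1/(-11) = -1/11)
Y(b) = ⅖ (Y(b) = 3*(-⅕) + 1 = -⅗ + 1 = ⅖)
q = -26/5 (q = -1*⅖*13 = -⅖*13 = -26/5 ≈ -5.2000)
((-4678 + a(-65, 21))/(-1656 - 3140))/q = ((-4678 - 1/11)/(-1656 - 3140))/(-26/5) = -51459/11/(-4796)*(-5/26) = -51459/11*(-1/4796)*(-5/26) = (51459/52756)*(-5/26) = -257295/1371656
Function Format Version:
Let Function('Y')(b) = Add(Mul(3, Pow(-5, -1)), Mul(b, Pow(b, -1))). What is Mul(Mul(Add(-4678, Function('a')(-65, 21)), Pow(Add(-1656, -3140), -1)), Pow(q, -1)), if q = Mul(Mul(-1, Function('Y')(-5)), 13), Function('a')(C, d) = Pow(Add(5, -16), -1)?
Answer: Rational(-257295, 1371656) ≈ -0.18758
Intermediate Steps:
Function('a')(C, d) = Rational(-1, 11) (Function('a')(C, d) = Pow(-11, -1) = Rational(-1, 11))
Function('Y')(b) = Rational(2, 5) (Function('Y')(b) = Add(Mul(3, Rational(-1, 5)), 1) = Add(Rational(-3, 5), 1) = Rational(2, 5))
q = Rational(-26, 5) (q = Mul(Mul(-1, Rational(2, 5)), 13) = Mul(Rational(-2, 5), 13) = Rational(-26, 5) ≈ -5.2000)
Mul(Mul(Add(-4678, Function('a')(-65, 21)), Pow(Add(-1656, -3140), -1)), Pow(q, -1)) = Mul(Mul(Add(-4678, Rational(-1, 11)), Pow(Add(-1656, -3140), -1)), Pow(Rational(-26, 5), -1)) = Mul(Mul(Rational(-51459, 11), Pow(-4796, -1)), Rational(-5, 26)) = Mul(Mul(Rational(-51459, 11), Rational(-1, 4796)), Rational(-5, 26)) = Mul(Rational(51459, 52756), Rational(-5, 26)) = Rational(-257295, 1371656)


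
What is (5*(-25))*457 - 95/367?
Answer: -20964970/367 ≈ -57125.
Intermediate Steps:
(5*(-25))*457 - 95/367 = -125*457 - 95*1/367 = -57125 - 95/367 = -20964970/367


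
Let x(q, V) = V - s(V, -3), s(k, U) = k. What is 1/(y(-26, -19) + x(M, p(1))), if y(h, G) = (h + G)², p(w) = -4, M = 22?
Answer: 1/2025 ≈ 0.00049383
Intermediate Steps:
x(q, V) = 0 (x(q, V) = V - V = 0)
y(h, G) = (G + h)²
1/(y(-26, -19) + x(M, p(1))) = 1/((-19 - 26)² + 0) = 1/((-45)² + 0) = 1/(2025 + 0) = 1/2025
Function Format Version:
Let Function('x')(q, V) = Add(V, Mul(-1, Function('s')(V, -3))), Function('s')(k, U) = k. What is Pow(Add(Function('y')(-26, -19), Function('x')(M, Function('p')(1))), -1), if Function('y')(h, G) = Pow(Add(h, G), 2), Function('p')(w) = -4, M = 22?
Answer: Rational(1, 2025) ≈ 0.00049383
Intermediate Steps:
Function('x')(q, V) = 0 (Function('x')(q, V) = Add(V, Mul(-1, V)) = 0)
Function('y')(h, G) = Pow(Add(G, h), 2)
Pow(Add(Function('y')(-26, -19), Function('x')(M, Function('p')(1))), -1) = Pow(Add(Pow(Add(-19, -26), 2), 0), -1) = Pow(Add(Pow(-45, 2), 0), -1) = Pow(Add(2025, 0), -1) = Pow(2025, -1) = Rational(1, 2025)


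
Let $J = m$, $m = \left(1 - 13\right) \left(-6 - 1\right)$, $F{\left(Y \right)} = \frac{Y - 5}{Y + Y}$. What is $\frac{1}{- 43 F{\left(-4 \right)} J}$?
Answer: $- \frac{2}{8127} \approx -0.00024609$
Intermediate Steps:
$F{\left(Y \right)} = \frac{-5 + Y}{2 Y}$
$m = 84$ ($m = \left(-12\right) \left(-7\right) = 84$)
$J = 84$
$\frac{1}{- 43 F{\left(-4 \right)} J} = \frac{1}{- 43 \frac{-5 - 4}{2 \left(-4\right)} 84} = \frac{1}{- 43 \cdot \frac{1}{2} \left(- \frac{1}{4}\right) \left(-9\right) 84} = \frac{1}{\left(-43\right) \frac{9}{8} \cdot 84} = \frac{1}{\left(- \frac{387}{8}\right) 84} = \frac{1}{- \frac{8127}{2}} = - \frac{2}{8127}$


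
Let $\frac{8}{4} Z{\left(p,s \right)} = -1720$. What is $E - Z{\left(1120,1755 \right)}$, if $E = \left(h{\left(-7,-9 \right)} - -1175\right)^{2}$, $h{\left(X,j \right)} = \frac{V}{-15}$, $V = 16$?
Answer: $\frac{310270381}{225} \approx 1.379 \cdot 10^{6}$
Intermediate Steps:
$Z{\left(p,s \right)} = -860$ ($Z{\left(p,s \right)} = \frac{1}{2} \left(-1720\right) = -860$)
$h{\left(X,j \right)} = - \frac{16}{15}$ ($h{\left(X,j \right)} = \frac{16}{-15} = 16 \left(- \frac{1}{15}\right) = - \frac{16}{15}$)
$E = \frac{310076881}{225}$ ($E = \left(- \frac{16}{15} - -1175\right)^{2} = \left(- \frac{16}{15} + 1175\right)^{2} = \left(\frac{17609}{15}\right)^{2} = \frac{310076881}{225} \approx 1.3781 \cdot 10^{6}$)
$E - Z{\left(1120,1755 \right)} = \frac{310076881}{225} - -860 = \frac{310076881}{225} + 860 = \frac{310270381}{225}$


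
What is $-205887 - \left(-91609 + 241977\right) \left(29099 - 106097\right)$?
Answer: $11577829377$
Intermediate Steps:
$-205887 - \left(-91609 + 241977\right) \left(29099 - 106097\right) = -205887 - 150368 \left(-76998\right) = -205887 - -11578035264 = -205887 + 11578035264 = 11577829377$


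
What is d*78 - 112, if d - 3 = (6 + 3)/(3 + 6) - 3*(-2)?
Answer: 668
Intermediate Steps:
d = 10 (d = 3 + ((6 + 3)/(3 + 6) - 3*(-2)) = 3 + (9/9 + 6) = 3 + (9*(⅑) + 6) = 3 + (1 + 6) = 3 + 7 = 10)
d*78 - 112 = 10*78 - 112 = 780 - 112 = 668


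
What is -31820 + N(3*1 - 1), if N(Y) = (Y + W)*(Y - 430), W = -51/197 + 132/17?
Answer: -120190560/3349 ≈ -35889.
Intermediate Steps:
W = 25137/3349 (W = -51*1/197 + 132*(1/17) = -51/197 + 132/17 = 25137/3349 ≈ 7.5058)
N(Y) = (-430 + Y)*(25137/3349 + Y) (N(Y) = (Y + 25137/3349)*(Y - 430) = (25137/3349 + Y)*(-430 + Y) = (-430 + Y)*(25137/3349 + Y))
-31820 + N(3*1 - 1) = -31820 + (-10808910/3349 + (3*1 - 1)**2 - 1414933*(3*1 - 1)/3349) = -31820 + (-10808910/3349 + (3 - 1)**2 - 1414933*(3 - 1)/3349) = -31820 + (-10808910/3349 + 2**2 - 1414933/3349*2) = -31820 + (-10808910/3349 + 4 - 2829866/3349) = -31820 - 13625380/3349 = -120190560/3349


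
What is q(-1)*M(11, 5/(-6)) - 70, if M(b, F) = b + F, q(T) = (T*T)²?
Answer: -359/6 ≈ -59.833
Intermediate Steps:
q(T) = T⁴ (q(T) = (T²)² = T⁴)
M(b, F) = F + b
q(-1)*M(11, 5/(-6)) - 70 = (-1)⁴*(5/(-6) + 11) - 70 = 1*(5*(-⅙) + 11) - 70 = 1*(-⅚ + 11) - 70 = 1*(61/6) - 70 = 61/6 - 70 = -359/6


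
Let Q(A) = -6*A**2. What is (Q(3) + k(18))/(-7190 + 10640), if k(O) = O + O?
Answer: -3/575 ≈ -0.0052174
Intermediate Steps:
k(O) = 2*O
(Q(3) + k(18))/(-7190 + 10640) = (-6*3**2 + 2*18)/(-7190 + 10640) = (-6*9 + 36)/3450 = (-54 + 36)*(1/3450) = -18*1/3450 = -3/575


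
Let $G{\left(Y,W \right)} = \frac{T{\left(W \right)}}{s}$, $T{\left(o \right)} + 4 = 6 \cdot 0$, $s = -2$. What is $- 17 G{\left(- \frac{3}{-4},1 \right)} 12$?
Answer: $-408$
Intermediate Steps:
$T{\left(o \right)} = -4$ ($T{\left(o \right)} = -4 + 6 \cdot 0 = -4 + 0 = -4$)
$G{\left(Y,W \right)} = 2$ ($G{\left(Y,W \right)} = - \frac{4}{-2} = \left(-4\right) \left(- \frac{1}{2}\right) = 2$)
$- 17 G{\left(- \frac{3}{-4},1 \right)} 12 = \left(-17\right) 2 \cdot 12 = \left(-34\right) 12 = -408$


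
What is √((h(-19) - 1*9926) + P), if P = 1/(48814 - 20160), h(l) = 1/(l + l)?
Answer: 12*I*√5107761994559/272213 ≈ 99.629*I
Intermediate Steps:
h(l) = 1/(2*l)
P = 1/28654 ≈ 3.4899e-5
√((h(-19) - 1*9926) + P) = √(((½)/(-19) - 1*9926) + 1/28654) = √(((½)*(-1/19) - 9926) + 1/28654) = √((-1/38 - 9926) + 1/28654) = √(-377189/38 + 1/28654) = √(-2701993392/272213) = 12*I*√5107761994559/272213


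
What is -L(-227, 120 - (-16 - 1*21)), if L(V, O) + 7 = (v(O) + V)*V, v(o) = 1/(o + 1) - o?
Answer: -13771211/158 ≈ -87160.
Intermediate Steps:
v(o) = 1/(1 + o) - o
L(V, O) = -7 + V*(V + (1 - O - O**2)/(1 + O)) (L(V, O) = -7 + ((1 - O - O**2)/(1 + O) + V)*V = -7 + (V + (1 - O - O**2)/(1 + O))*V = -7 + V*(V + (1 - O - O**2)/(1 + O)))
-L(-227, 120 - (-16 - 1*21)) = -((1 + (120 - (-16 - 1*21)))*(-7 + (-227)**2) - 1*(-227)*(-1 + (120 - (-16 - 1*21)) + (120 - (-16 - 1*21))**2))/(1 + (120 - (-16 - 1*21))) = -((1 + (120 - (-16 - 21)))*(-7 + 51529) - 1*(-227)*(-1 + (120 - (-16 - 21)) + (120 - (-16 - 21))**2))/(1 + (120 - (-16 - 21))) = -((1 + (120 - 1*(-37)))*51522 - 1*(-227)*(-1 + (120 - 1*(-37)) + (120 - 1*(-37))**2))/(1 + (120 - 1*(-37))) = -((1 + (120 + 37))*51522 - 1*(-227)*(-1 + (120 + 37) + (120 + 37)**2))/(1 + (120 + 37)) = -((1 + 157)*51522 - 1*(-227)*(-1 + 157 + 157**2))/(1 + 157) = -(158*51522 - 1*(-227)*(-1 + 157 + 24649))/158 = -(8140476 - 1*(-227)*24805)/158 = -(8140476 + 5630735)/158 = -13771211/158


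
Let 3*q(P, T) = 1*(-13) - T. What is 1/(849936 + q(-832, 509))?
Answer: 1/849762 ≈ 1.1768e-6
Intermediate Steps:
q(P, T) = -13/3 - T/3 (q(P, T) = (1*(-13) - T)/3 = (-13 - T)/3 = -13/3 - T/3)
1/(849936 + q(-832, 509)) = 1/(849936 + (-13/3 - ⅓*509)) = 1/(849936 + (-13/3 - 509/3)) = 1/(849936 - 174) = 1/849762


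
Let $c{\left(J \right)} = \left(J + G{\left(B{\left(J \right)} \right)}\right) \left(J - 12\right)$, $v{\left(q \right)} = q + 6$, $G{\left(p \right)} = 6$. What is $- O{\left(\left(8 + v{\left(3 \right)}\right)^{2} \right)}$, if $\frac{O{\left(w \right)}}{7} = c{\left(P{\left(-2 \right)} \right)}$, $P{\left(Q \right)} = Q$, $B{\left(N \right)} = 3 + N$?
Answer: $392$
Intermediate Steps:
$v{\left(q \right)} = 6 + q$
$c{\left(J \right)} = \left(-12 + J\right) \left(6 + J\right)$ ($c{\left(J \right)} = \left(J + 6\right) \left(J - 12\right) = \left(6 + J\right) \left(-12 + J\right) = \left(-12 + J\right) \left(6 + J\right)$)
$O{\left(w \right)} = -392$ ($O{\left(w \right)} = 7 \left(-72 + \left(-2\right)^{2} - -12\right) = 7 \left(-72 + 4 + 12\right) = 7 \left(-56\right) = -392$)
$- O{\left(\left(8 + v{\left(3 \right)}\right)^{2} \right)} = \left(-1\right) \left(-392\right) = 392$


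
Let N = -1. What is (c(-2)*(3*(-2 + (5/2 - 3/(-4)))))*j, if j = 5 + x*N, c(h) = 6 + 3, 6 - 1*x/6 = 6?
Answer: 675/4 ≈ 168.75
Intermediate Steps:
x = 0 (x = 36 - 6*6 = 36 - 36 = 0)
c(h) = 9
j = 5 (j = 5 + 0*(-1) = 5 + 0 = 5)
(c(-2)*(3*(-2 + (5/2 - 3/(-4)))))*j = (9*(3*(-2 + (5/2 - 3/(-4)))))*5 = (9*(3*(-2 + (5*(1/2) - 3*(-1/4)))))*5 = (9*(3*(-2 + (5/2 + 3/4))))*5 = (9*(3*(-2 + 13/4)))*5 = (9*(3*(5/4)))*5 = (9*(15/4))*5 = (135/4)*5 = 675/4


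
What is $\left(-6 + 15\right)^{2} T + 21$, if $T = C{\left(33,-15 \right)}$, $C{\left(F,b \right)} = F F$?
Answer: $88230$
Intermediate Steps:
$C{\left(F,b \right)} = F^{2}$
$T = 1089$ ($T = 33^{2} = 1089$)
$\left(-6 + 15\right)^{2} T + 21 = \left(-6 + 15\right)^{2} \cdot 1089 + 21 = 9^{2} \cdot 1089 + 21 = 81 \cdot 1089 + 21 = 88209 + 21 = 88230$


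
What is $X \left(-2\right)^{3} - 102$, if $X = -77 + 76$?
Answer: $-94$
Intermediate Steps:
$X = -1$
$X \left(-2\right)^{3} - 102 = - \left(-2\right)^{3} - 102 = \left(-1\right) \left(-8\right) - 102 = 8 - 102 = -94$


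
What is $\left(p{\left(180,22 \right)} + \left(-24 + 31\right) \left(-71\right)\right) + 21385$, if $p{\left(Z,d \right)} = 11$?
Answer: $20899$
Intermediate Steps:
$\left(p{\left(180,22 \right)} + \left(-24 + 31\right) \left(-71\right)\right) + 21385 = \left(11 + \left(-24 + 31\right) \left(-71\right)\right) + 21385 = \left(11 + 7 \left(-71\right)\right) + 21385 = \left(11 - 497\right) + 21385 = -486 + 21385 = 20899$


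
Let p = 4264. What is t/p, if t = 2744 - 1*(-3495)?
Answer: 6239/4264 ≈ 1.4632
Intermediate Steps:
t = 6239 (t = 2744 + 3495 = 6239)
t/p = 6239/4264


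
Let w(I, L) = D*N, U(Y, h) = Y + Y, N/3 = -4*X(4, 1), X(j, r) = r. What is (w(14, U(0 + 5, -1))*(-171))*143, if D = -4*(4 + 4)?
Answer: -9389952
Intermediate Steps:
D = -32 (D = -4*8 = -32)
N = -12 (N = 3*(-4*1) = 3*(-4) = -12)
U(Y, h) = 2*Y
w(I, L) = 384 (w(I, L) = -32*(-12) = 384)
(w(14, U(0 + 5, -1))*(-171))*143 = (384*(-171))*143 = -65664*143 = -9389952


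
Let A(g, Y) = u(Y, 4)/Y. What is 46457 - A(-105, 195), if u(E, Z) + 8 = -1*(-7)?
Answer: 9059116/195 ≈ 46457.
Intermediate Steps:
u(E, Z) = -1 (u(E, Z) = -8 - 1*(-7) = -8 + 7 = -1)
A(g, Y) = -1/Y
46457 - A(-105, 195) = 46457 - (-1)/195 = 46457 - 1*(-1/195) = 46457 + 1/195 = 9059116/195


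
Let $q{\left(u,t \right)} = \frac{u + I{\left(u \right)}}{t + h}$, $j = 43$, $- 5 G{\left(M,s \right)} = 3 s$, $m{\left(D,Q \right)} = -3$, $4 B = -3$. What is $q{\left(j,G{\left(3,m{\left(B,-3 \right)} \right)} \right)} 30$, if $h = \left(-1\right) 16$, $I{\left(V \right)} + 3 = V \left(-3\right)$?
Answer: $\frac{13350}{71} \approx 188.03$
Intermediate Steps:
$B = - \frac{3}{4}$ ($B = \frac{1}{4} \left(-3\right) = - \frac{3}{4} \approx -0.75$)
$G{\left(M,s \right)} = - \frac{3 s}{5}$
$I{\left(V \right)} = -3 - 3 V$ ($I{\left(V \right)} = -3 + V \left(-3\right) = -3 - 3 V$)
$h = -16$
$q{\left(u,t \right)} = \frac{-3 - 2 u}{-16 + t}$ ($q{\left(u,t \right)} = \frac{u - \left(3 + 3 u\right)}{t - 16} = \frac{-3 - 2 u}{-16 + t}$)
$q{\left(j,G{\left(3,m{\left(B,-3 \right)} \right)} \right)} 30 = \frac{-3 - 86}{-16 - - \frac{9}{5}} \cdot 30 = \frac{-3 - 86}{-16 + \frac{9}{5}} \cdot 30 = \frac{1}{- \frac{71}{5}} \left(-89\right) 30 = \left(- \frac{5}{71}\right) \left(-89\right) 30 = \frac{445}{71} \cdot 30 = \frac{13350}{71}$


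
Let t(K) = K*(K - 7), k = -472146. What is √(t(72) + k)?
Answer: I*√467466 ≈ 683.71*I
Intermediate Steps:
t(K) = K*(-7 + K)
√(t(72) + k) = √(72*(-7 + 72) - 472146) = √(72*65 - 472146) = √(4680 - 472146) = √(-467466) = I*√467466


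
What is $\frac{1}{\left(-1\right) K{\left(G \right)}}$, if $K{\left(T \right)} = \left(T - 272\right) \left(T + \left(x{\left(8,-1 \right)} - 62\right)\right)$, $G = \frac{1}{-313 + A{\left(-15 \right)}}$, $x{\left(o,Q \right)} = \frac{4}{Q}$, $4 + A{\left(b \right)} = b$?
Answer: $- \frac{110224}{1978853465} \approx -5.5701 \cdot 10^{-5}$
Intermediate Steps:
$A{\left(b \right)} = -4 + b$
$G = - \frac{1}{332}$ ($G = \frac{1}{-313 - 19} = \frac{1}{-332} = - \frac{1}{332} \approx -0.003012$)
$K{\left(T \right)} = \left(-272 + T\right) \left(-66 + T\right)$ ($K{\left(T \right)} = \left(T - 272\right) \left(T + \left(\frac{4}{-1} - 62\right)\right) = \left(-272 + T\right) \left(T + \left(4 \left(-1\right) - 62\right)\right) = \left(-272 + T\right) \left(T - 66\right) = \left(-272 + T\right) \left(-66 + T\right)$)
$\frac{1}{\left(-1\right) K{\left(G \right)}} = \frac{1}{\left(-1\right) \left(17952 + \left(- \frac{1}{332}\right)^{2} - - \frac{169}{166}\right)} = \frac{1}{\left(-1\right) \left(17952 + \frac{1}{110224} + \frac{169}{166}\right)} = \frac{1}{\left(-1\right) \frac{1978853465}{110224}} = \frac{1}{- \frac{1978853465}{110224}} = - \frac{110224}{1978853465}$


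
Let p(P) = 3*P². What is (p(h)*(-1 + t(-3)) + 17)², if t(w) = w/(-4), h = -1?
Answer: 4225/16 ≈ 264.06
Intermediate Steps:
t(w) = -w/4 (t(w) = w*(-¼) = -w/4)
(p(h)*(-1 + t(-3)) + 17)² = ((3*(-1)²)*(-1 - ¼*(-3)) + 17)² = ((3*1)*(-1 + ¾) + 17)² = (3*(-¼) + 17)² = (-¾ + 17)² = (65/4)² = 4225/16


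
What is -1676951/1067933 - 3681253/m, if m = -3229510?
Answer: -1484398463961/3448900302830 ≈ -0.43040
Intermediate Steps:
-1676951/1067933 - 3681253/m = -1676951/1067933 - 3681253/(-3229510) = -1676951*1/1067933 - 3681253*(-1/3229510) = -1676951/1067933 + 3681253/3229510 = -1484398463961/3448900302830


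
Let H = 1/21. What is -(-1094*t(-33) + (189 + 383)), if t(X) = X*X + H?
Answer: 25007768/21 ≈ 1.1908e+6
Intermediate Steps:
H = 1/21 ≈ 0.047619
t(X) = 1/21 + X² (t(X) = X*X + 1/21 = X² + 1/21 = 1/21 + X²)
-(-1094*t(-33) + (189 + 383)) = -(-1094*(1/21 + (-33)²) + (189 + 383)) = -(-1094*(1/21 + 1089) + 572) = -(-1094*22870/21 + 572) = -(-25019780/21 + 572) = -1*(-25007768/21) = 25007768/21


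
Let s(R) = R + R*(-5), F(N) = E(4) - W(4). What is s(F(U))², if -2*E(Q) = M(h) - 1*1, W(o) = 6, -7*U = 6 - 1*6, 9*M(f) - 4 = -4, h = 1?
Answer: 484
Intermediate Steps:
M(f) = 0 (M(f) = 4/9 + (⅑)*(-4) = 4/9 - 4/9 = 0)
U = 0 (U = -(6 - 1*6)/7 = -(6 - 6)/7 = -⅐*0 = 0)
E(Q) = ½ (E(Q) = -(0 - 1*1)/2 = -(0 - 1)/2 = -½*(-1) = ½)
F(N) = -11/2 (F(N) = ½ - 1*6 = ½ - 6 = -11/2)
s(R) = -4*R (s(R) = R - 5*R = -4*R)
s(F(U))² = (-4*(-11/2))² = 22² = 484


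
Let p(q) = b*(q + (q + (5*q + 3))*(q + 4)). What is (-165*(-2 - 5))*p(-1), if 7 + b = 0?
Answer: 80850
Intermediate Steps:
b = -7 (b = -7 + 0 = -7)
p(q) = -7*q - 7*(3 + 6*q)*(4 + q) (p(q) = -7*(q + (q + (5*q + 3))*(q + 4)) = -7*(q + (q + (3 + 5*q))*(4 + q)) = -7*(q + (3 + 6*q)*(4 + q)) = -7*q - 7*(3 + 6*q)*(4 + q))
(-165*(-2 - 5))*p(-1) = (-165*(-2 - 5))*(-84 - 196*(-1) - 42*(-1)²) = (-165*(-7))*(-84 + 196 - 42*1) = (-33*(-35))*(-84 + 196 - 42) = 1155*70 = 80850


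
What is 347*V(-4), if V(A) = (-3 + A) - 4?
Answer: -3817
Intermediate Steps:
V(A) = -7 + A
347*V(-4) = 347*(-7 - 4) = 347*(-11) = -3817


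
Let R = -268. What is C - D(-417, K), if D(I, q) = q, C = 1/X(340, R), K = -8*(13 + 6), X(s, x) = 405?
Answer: 61561/405 ≈ 152.00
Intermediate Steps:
K = -152 (K = -8*19 = -152)
C = 1/405 ≈ 0.0024691
C - D(-417, K) = 1/405 - 1*(-152) = 1/405 + 152 = 61561/405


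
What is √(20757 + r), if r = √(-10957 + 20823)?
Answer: √(20757 + √9866) ≈ 144.42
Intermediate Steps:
r = √9866 ≈ 99.328
√(20757 + r) = √(20757 + √9866)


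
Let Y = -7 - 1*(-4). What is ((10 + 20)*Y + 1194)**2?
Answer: 1218816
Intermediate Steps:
Y = -3 (Y = -7 + 4 = -3)
((10 + 20)*Y + 1194)**2 = ((10 + 20)*(-3) + 1194)**2 = (30*(-3) + 1194)**2 = (-90 + 1194)**2 = 1104**2 = 1218816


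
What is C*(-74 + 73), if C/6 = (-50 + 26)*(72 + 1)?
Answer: 10512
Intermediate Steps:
C = -10512 (C = 6*((-50 + 26)*(72 + 1)) = 6*(-24*73) = 6*(-1752) = -10512)
C*(-74 + 73) = -10512*(-74 + 73) = -10512*(-1) = 10512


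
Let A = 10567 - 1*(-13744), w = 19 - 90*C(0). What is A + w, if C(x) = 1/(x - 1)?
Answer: 24420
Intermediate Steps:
C(x) = 1/(-1 + x)
w = 109 (w = 19 - 90/(-1 + 0) = 19 - 90/(-1) = 19 - 90*(-1) = 19 + 90 = 109)
A = 24311 (A = 10567 + 13744 = 24311)
A + w = 24311 + 109 = 24420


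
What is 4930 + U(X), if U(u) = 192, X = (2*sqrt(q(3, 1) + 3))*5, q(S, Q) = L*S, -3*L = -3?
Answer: 5122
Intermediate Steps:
L = 1 (L = -1/3*(-3) = 1)
q(S, Q) = S (q(S, Q) = 1*S = S)
X = 10*sqrt(6) (X = (2*sqrt(3 + 3))*5 = (2*sqrt(6))*5 = 10*sqrt(6) ≈ 24.495)
4930 + U(X) = 4930 + 192 = 5122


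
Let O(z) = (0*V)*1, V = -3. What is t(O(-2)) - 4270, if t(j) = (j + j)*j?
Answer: -4270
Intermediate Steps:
O(z) = 0 (O(z) = (0*(-3))*1 = 0*1 = 0)
t(j) = 2*j² (t(j) = (2*j)*j = 2*j²)
t(O(-2)) - 4270 = 2*0² - 4270 = 2*0 - 4270 = 0 - 4270 = -4270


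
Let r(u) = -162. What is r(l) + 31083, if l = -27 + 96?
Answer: 30921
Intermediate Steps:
l = 69
r(l) + 31083 = -162 + 31083 = 30921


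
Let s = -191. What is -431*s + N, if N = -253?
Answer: 82068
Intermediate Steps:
-431*s + N = -431*(-191) - 253 = 82321 - 253 = 82068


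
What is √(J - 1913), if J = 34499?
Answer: √32586 ≈ 180.52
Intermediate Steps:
√(J - 1913) = √(34499 - 1913) = √32586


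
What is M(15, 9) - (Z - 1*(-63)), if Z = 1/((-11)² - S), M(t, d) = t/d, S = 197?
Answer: -13981/228 ≈ -61.320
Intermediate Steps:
Z = -1/76 (Z = 1/((-11)² - 1*197) = 1/(121 - 197) = 1/(-76) = -1/76 ≈ -0.013158)
M(15, 9) - (Z - 1*(-63)) = 15/9 - (-1/76 - 1*(-63)) = 15*(⅑) - (-1/76 + 63) = 5/3 - 1*4787/76 = 5/3 - 4787/76 = -13981/228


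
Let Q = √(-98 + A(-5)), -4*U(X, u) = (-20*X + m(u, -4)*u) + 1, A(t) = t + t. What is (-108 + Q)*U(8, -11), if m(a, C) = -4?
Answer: -3105 + 345*I*√3/2 ≈ -3105.0 + 298.78*I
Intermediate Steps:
A(t) = 2*t
U(X, u) = -¼ + u + 5*X (U(X, u) = -((-20*X - 4*u) + 1)/4 = -(1 - 20*X - 4*u)/4 = -¼ + u + 5*X)
Q = 6*I*√3 (Q = √(-98 + 2*(-5)) = √(-98 - 10) = √(-108) = 6*I*√3 ≈ 10.392*I)
(-108 + Q)*U(8, -11) = (-108 + 6*I*√3)*(-¼ - 11 + 5*8) = (-108 + 6*I*√3)*(-¼ - 11 + 40) = (-108 + 6*I*√3)*(115/4) = -3105 + 345*I*√3/2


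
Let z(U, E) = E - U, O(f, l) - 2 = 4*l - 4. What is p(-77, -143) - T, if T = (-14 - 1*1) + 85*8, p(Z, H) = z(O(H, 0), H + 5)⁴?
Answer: 342101351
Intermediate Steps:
O(f, l) = -2 + 4*l (O(f, l) = 2 + (4*l - 4) = 2 + (-4 + 4*l) = -2 + 4*l)
p(Z, H) = (7 + H)⁴ (p(Z, H) = ((H + 5) - (-2 + 4*0))⁴ = ((5 + H) - (-2 + 0))⁴ = ((5 + H) - 1*(-2))⁴ = ((5 + H) + 2)⁴ = (7 + H)⁴)
T = 665 (T = (-14 - 1) + 680 = -15 + 680 = 665)
p(-77, -143) - T = (7 - 143)⁴ - 1*665 = (-136)⁴ - 665 = 342102016 - 665 = 342101351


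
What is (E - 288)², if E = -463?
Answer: 564001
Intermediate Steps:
(E - 288)² = (-463 - 288)² = (-751)² = 564001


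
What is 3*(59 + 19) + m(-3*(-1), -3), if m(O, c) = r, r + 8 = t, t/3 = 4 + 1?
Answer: 241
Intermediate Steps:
t = 15 (t = 3*(4 + 1) = 3*5 = 15)
r = 7 (r = -8 + 15 = 7)
m(O, c) = 7
3*(59 + 19) + m(-3*(-1), -3) = 3*(59 + 19) + 7 = 3*78 + 7 = 234 + 7 = 241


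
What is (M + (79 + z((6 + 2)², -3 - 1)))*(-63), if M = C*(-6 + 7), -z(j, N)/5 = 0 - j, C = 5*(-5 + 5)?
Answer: -25137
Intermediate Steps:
C = 0 (C = 5*0 = 0)
z(j, N) = 5*j (z(j, N) = -5*(0 - j) = -(-5)*j = 5*j)
M = 0 (M = 0*(-6 + 7) = 0*1 = 0)
(M + (79 + z((6 + 2)², -3 - 1)))*(-63) = (0 + (79 + 5*(6 + 2)²))*(-63) = (0 + (79 + 5*8²))*(-63) = (0 + (79 + 5*64))*(-63) = (0 + (79 + 320))*(-63) = (0 + 399)*(-63) = 399*(-63) = -25137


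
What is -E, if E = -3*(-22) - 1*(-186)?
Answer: -252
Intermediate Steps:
E = 252 (E = 66 + 186 = 252)
-E = -1*252 = -252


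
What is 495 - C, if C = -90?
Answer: 585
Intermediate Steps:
495 - C = 495 - 1*(-90) = 495 + 90 = 585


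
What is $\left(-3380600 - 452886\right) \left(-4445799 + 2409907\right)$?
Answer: $7804563479512$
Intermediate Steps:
$\left(-3380600 - 452886\right) \left(-4445799 + 2409907\right) = \left(-3833486\right) \left(-2035892\right) = 7804563479512$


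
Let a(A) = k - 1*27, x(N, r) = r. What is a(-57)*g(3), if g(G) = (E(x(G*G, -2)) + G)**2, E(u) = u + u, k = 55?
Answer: 28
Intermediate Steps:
E(u) = 2*u
a(A) = 28 (a(A) = 55 - 1*27 = 55 - 27 = 28)
g(G) = (-4 + G)**2 (g(G) = (2*(-2) + G)**2 = (-4 + G)**2)
a(-57)*g(3) = 28*(-4 + 3)**2 = 28*(-1)**2 = 28*1 = 28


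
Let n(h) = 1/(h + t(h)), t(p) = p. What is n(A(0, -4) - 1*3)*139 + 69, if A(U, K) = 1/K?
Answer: 619/13 ≈ 47.615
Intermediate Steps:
n(h) = 1/(2*h) (n(h) = 1/(h + h) = 1/(2*h))
n(A(0, -4) - 1*3)*139 + 69 = (1/(2*(1/(-4) - 1*3)))*139 + 69 = (1/(2*(-¼ - 3)))*139 + 69 = (1/(2*(-13/4)))*139 + 69 = ((½)*(-4/13))*139 + 69 = -2/13*139 + 69 = -278/13 + 69 = 619/13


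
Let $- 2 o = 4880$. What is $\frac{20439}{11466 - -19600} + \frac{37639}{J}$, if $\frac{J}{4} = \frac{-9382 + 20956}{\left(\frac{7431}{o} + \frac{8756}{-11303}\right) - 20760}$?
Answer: $- \frac{334786012595474633131}{19832723882717760} \approx -16881.0$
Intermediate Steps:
$o = -2440$ ($o = \left(- \frac{1}{2}\right) 4880 = -2440$)
$J = - \frac{1276812198720}{572652040433}$ ($J = 4 \frac{-9382 + 20956}{\left(\frac{7431}{-2440} + \frac{8756}{-11303}\right) - 20760} = 4 \frac{11574}{\left(7431 \left(- \frac{1}{2440}\right) + 8756 \left(- \frac{1}{11303}\right)\right) - 20760} = 4 \frac{11574}{\left(- \frac{7431}{2440} - \frac{8756}{11303}\right) - 20760} = 4 \frac{11574}{- \frac{105357233}{27579320} - 20760} = 4 \frac{11574}{- \frac{572652040433}{27579320}} = 4 \cdot 11574 \left(- \frac{27579320}{572652040433}\right) = 4 \left(- \frac{319203049680}{572652040433}\right) = - \frac{1276812198720}{572652040433} \approx -2.2296$)
$\frac{20439}{11466 - -19600} + \frac{37639}{J} = \frac{20439}{11466 - -19600} + \frac{37639}{- \frac{1276812198720}{572652040433}} = \frac{20439}{11466 + 19600} + 37639 \left(- \frac{572652040433}{1276812198720}\right) = \frac{20439}{31066} - \frac{21554050149857687}{1276812198720} = - \frac{334786012595474633131}{19832723882717760}$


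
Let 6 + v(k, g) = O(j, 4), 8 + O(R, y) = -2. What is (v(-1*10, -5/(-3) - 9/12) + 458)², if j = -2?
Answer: 195364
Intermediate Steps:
O(R, y) = -10 (O(R, y) = -8 - 2 = -10)
v(k, g) = -16 (v(k, g) = -6 - 10 = -16)
(v(-1*10, -5/(-3) - 9/12) + 458)² = (-16 + 458)² = 442² = 195364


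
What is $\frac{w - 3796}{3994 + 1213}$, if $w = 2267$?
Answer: $- \frac{1529}{5207} \approx -0.29364$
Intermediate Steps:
$\frac{w - 3796}{3994 + 1213} = \frac{2267 - 3796}{3994 + 1213} = - \frac{1529}{5207}$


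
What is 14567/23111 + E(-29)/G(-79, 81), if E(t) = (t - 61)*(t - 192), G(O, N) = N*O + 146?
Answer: -28353103/11116391 ≈ -2.5506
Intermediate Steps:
G(O, N) = 146 + N*O
E(t) = (-192 + t)*(-61 + t) (E(t) = (-61 + t)*(-192 + t) = (-192 + t)*(-61 + t))
14567/23111 + E(-29)/G(-79, 81) = 14567/23111 + (11712 + (-29)² - 253*(-29))/(146 + 81*(-79)) = 14567*(1/23111) + (11712 + 841 + 7337)/(146 - 6399) = 14567/23111 + 19890/(-6253) = 14567/23111 + 19890*(-1/6253) = 14567/23111 - 1530/481 = -28353103/11116391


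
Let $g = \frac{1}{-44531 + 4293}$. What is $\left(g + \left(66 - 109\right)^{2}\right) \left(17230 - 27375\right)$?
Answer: $- \frac{754788618845}{40238} \approx -1.8758 \cdot 10^{7}$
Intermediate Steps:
$g = - \frac{1}{40238}$ ($g = \frac{1}{-40238} = - \frac{1}{40238} \approx -2.4852 \cdot 10^{-5}$)
$\left(g + \left(66 - 109\right)^{2}\right) \left(17230 - 27375\right) = \left(- \frac{1}{40238} + \left(66 - 109\right)^{2}\right) \left(17230 - 27375\right) = \left(- \frac{1}{40238} + \left(-43\right)^{2}\right) \left(-10145\right) = \left(- \frac{1}{40238} + 1849\right) \left(-10145\right) = \frac{74400061}{40238} \left(-10145\right) = - \frac{754788618845}{40238}$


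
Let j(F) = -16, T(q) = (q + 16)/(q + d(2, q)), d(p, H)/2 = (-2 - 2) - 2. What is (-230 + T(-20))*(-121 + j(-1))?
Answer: 251943/8 ≈ 31493.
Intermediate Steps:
d(p, H) = -12 (d(p, H) = 2*((-2 - 2) - 2) = 2*(-4 - 2) = 2*(-6) = -12)
T(q) = (16 + q)/(-12 + q) (T(q) = (q + 16)/(q - 12) = (16 + q)/(-12 + q))
(-230 + T(-20))*(-121 + j(-1)) = (-230 + (16 - 20)/(-12 - 20))*(-121 - 16) = (-230 - 4/(-32))*(-137) = (-230 - 1/32*(-4))*(-137) = (-230 + ⅛)*(-137) = -1839/8*(-137) = 251943/8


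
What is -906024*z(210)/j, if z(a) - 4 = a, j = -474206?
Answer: 96944568/237103 ≈ 408.87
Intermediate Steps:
z(a) = 4 + a
-906024*z(210)/j = -906024/((-474206/(4 + 210))) = -906024/((-474206/214)) = -906024/((-474206*1/214)) = -906024/(-237103/107) = -906024*(-107/237103) = 96944568/237103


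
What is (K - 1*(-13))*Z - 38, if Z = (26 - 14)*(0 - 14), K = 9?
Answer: -3734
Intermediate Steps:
Z = -168 (Z = 12*(-14) = -168)
(K - 1*(-13))*Z - 38 = (9 - 1*(-13))*(-168) - 38 = (9 + 13)*(-168) - 38 = 22*(-168) - 38 = -3696 - 38 = -3734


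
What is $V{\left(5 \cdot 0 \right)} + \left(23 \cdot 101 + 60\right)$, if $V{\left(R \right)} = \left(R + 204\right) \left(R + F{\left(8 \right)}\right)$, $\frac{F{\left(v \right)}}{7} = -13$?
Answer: $-16181$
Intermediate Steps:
$F{\left(v \right)} = -91$ ($F{\left(v \right)} = 7 \left(-13\right) = -91$)
$V{\left(R \right)} = \left(-91 + R\right) \left(204 + R\right)$ ($V{\left(R \right)} = \left(R + 204\right) \left(R - 91\right) = \left(204 + R\right) \left(-91 + R\right) = \left(-91 + R\right) \left(204 + R\right)$)
$V{\left(5 \cdot 0 \right)} + \left(23 \cdot 101 + 60\right) = \left(-18564 + \left(5 \cdot 0\right)^{2} + 113 \cdot 5 \cdot 0\right) + \left(23 \cdot 101 + 60\right) = \left(-18564 + 0^{2} + 113 \cdot 0\right) + \left(2323 + 60\right) = \left(-18564 + 0 + 0\right) + 2383 = -18564 + 2383 = -16181$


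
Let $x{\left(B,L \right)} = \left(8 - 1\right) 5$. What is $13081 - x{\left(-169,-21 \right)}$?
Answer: $13046$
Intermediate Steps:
$x{\left(B,L \right)} = 35$ ($x{\left(B,L \right)} = 7 \cdot 5 = 35$)
$13081 - x{\left(-169,-21 \right)} = 13081 - 35 = 13046$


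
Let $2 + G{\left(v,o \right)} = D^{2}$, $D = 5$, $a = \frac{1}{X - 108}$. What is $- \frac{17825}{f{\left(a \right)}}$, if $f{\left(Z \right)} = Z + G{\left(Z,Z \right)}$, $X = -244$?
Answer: $- \frac{1254880}{1619} \approx -775.1$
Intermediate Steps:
$a = - \frac{1}{352}$ ($a = \frac{1}{-244 - 108} = \frac{1}{-352} = - \frac{1}{352} \approx -0.0028409$)
$G{\left(v,o \right)} = 23$ ($G{\left(v,o \right)} = -2 + 5^{2} = -2 + 25 = 23$)
$f{\left(Z \right)} = 23 + Z$ ($f{\left(Z \right)} = Z + 23 = 23 + Z$)
$- \frac{17825}{f{\left(a \right)}} = - \frac{17825}{23 - \frac{1}{352}} = - \frac{17825}{\frac{8095}{352}} = \left(-17825\right) \frac{352}{8095} = - \frac{1254880}{1619}$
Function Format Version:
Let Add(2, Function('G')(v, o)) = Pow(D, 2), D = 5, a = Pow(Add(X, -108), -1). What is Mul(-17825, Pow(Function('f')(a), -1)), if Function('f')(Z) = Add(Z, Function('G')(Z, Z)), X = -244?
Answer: Rational(-1254880, 1619) ≈ -775.10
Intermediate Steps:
a = Rational(-1, 352) (a = Pow(Add(-244, -108), -1) = Pow(-352, -1) = Rational(-1, 352) ≈ -0.0028409)
Function('G')(v, o) = 23 (Function('G')(v, o) = Add(-2, Pow(5, 2)) = Add(-2, 25) = 23)
Function('f')(Z) = Add(23, Z) (Function('f')(Z) = Add(Z, 23) = Add(23, Z))
Mul(-17825, Pow(Function('f')(a), -1)) = Mul(-17825, Pow(Add(23, Rational(-1, 352)), -1)) = Mul(-17825, Pow(Rational(8095, 352), -1)) = Mul(-17825, Rational(352, 8095)) = Rational(-1254880, 1619)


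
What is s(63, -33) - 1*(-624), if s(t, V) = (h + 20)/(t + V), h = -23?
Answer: 6239/10 ≈ 623.90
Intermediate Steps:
s(t, V) = -3/(V + t) (s(t, V) = (-23 + 20)/(t + V) = -3/(V + t))
s(63, -33) - 1*(-624) = -3/(-33 + 63) - 1*(-624) = -3/30 + 624 = -3*1/30 + 624 = -⅒ + 624 = 6239/10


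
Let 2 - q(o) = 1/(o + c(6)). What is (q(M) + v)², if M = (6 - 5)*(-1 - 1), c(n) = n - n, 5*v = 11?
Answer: 2209/100 ≈ 22.090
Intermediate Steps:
v = 11/5 (v = (⅕)*11 = 11/5 ≈ 2.2000)
c(n) = 0
M = -2 (M = 1*(-2) = -2)
q(o) = 2 - 1/o (q(o) = 2 - 1/(o + 0) = 2 - 1/o)
(q(M) + v)² = ((2 - 1/(-2)) + 11/5)² = ((2 - 1*(-½)) + 11/5)² = ((2 + ½) + 11/5)² = (5/2 + 11/5)² = (47/10)² = 2209/100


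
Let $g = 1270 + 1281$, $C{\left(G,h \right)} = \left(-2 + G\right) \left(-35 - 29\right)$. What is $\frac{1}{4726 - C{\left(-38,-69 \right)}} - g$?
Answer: $- \frac{5525465}{2166} \approx -2551.0$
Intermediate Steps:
$C{\left(G,h \right)} = 128 - 64 G$ ($C{\left(G,h \right)} = \left(-2 + G\right) \left(-64\right) = 128 - 64 G$)
$g = 2551$
$\frac{1}{4726 - C{\left(-38,-69 \right)}} - g = \frac{1}{4726 - \left(128 - -2432\right)} - 2551 = \frac{1}{4726 - \left(128 + 2432\right)} - 2551 = \frac{1}{4726 - 2560} - 2551 = \frac{1}{2166} - 2551 = - \frac{5525465}{2166}$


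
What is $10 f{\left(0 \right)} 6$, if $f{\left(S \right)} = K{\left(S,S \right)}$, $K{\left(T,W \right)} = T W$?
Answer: $0$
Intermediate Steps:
$f{\left(S \right)} = S^{2}$ ($f{\left(S \right)} = S S = S^{2}$)
$10 f{\left(0 \right)} 6 = 10 \cdot 0^{2} \cdot 6 = 10 \cdot 0 \cdot 6 = 0 \cdot 6 = 0$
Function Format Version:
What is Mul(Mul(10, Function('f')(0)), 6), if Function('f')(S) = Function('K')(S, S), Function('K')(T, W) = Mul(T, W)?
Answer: 0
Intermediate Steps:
Function('f')(S) = Pow(S, 2) (Function('f')(S) = Mul(S, S) = Pow(S, 2))
Mul(Mul(10, Function('f')(0)), 6) = Mul(Mul(10, Pow(0, 2)), 6) = Mul(Mul(10, 0), 6) = Mul(0, 6) = 0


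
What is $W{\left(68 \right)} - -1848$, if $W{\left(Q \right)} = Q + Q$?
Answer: $1984$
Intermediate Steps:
$W{\left(Q \right)} = 2 Q$
$W{\left(68 \right)} - -1848 = 2 \cdot 68 - -1848 = 136 + 1848 = 1984$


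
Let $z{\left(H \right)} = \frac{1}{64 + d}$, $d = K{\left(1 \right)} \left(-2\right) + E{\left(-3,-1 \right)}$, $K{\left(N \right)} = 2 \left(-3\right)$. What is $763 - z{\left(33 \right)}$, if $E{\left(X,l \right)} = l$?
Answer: $\frac{57224}{75} \approx 762.99$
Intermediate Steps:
$K{\left(N \right)} = -6$
$d = 11$ ($d = \left(-6\right) \left(-2\right) - 1 = 12 - 1 = 11$)
$z{\left(H \right)} = \frac{1}{75}$ ($z{\left(H \right)} = \frac{1}{64 + 11} = \frac{1}{75}$)
$763 - z{\left(33 \right)} = 763 - \frac{1}{75} = \frac{57224}{75}$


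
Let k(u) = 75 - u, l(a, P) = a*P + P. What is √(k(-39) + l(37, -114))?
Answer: I*√4218 ≈ 64.946*I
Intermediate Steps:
l(a, P) = P + P*a (l(a, P) = P*a + P = P + P*a)
√(k(-39) + l(37, -114)) = √((75 - 1*(-39)) - 114*(1 + 37)) = √((75 + 39) - 114*38) = √(114 - 4332) = √(-4218) = I*√4218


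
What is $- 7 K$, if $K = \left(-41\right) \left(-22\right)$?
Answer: $-6314$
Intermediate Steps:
$K = 902$
$- 7 K = \left(-7\right) 902 = -6314$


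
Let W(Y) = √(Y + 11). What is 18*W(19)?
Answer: 18*√30 ≈ 98.590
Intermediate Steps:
W(Y) = √(11 + Y)
18*W(19) = 18*√(11 + 19) = 18*√30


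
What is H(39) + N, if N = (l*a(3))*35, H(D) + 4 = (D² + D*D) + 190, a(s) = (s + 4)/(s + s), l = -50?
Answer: 3559/3 ≈ 1186.3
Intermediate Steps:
a(s) = (4 + s)/(2*s) (a(s) = (4 + s)/((2*s)) = (4 + s)*(1/(2*s)) = (4 + s)/(2*s))
H(D) = 186 + 2*D² (H(D) = -4 + ((D² + D*D) + 190) = -4 + ((D² + D²) + 190) = -4 + (2*D² + 190) = -4 + (190 + 2*D²) = 186 + 2*D²)
N = -6125/3 (N = -25*(4 + 3)/3*35 = -25*7/3*35 = -50*7/6*35 = -175/3*35 = -6125/3 ≈ -2041.7)
H(39) + N = (186 + 2*39²) - 6125/3 = (186 + 2*1521) - 6125/3 = (186 + 3042) - 6125/3 = 3228 - 6125/3 = 3559/3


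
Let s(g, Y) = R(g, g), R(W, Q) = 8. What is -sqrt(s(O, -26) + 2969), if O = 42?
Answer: -sqrt(2977) ≈ -54.562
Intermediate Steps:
s(g, Y) = 8
-sqrt(s(O, -26) + 2969) = -sqrt(8 + 2969) = -sqrt(2977)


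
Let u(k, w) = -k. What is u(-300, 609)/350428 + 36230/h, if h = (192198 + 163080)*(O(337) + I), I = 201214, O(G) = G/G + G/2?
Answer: 5369208535085/6268029164988591 ≈ 0.00085660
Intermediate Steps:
O(G) = 1 + G/2 (O(G) = 1 + G*(½) = 1 + G/2)
h = 71547127113 (h = (192198 + 163080)*((1 + (½)*337) + 201214) = 355278*((1 + 337/2) + 201214) = 355278*(339/2 + 201214) = 355278*(402767/2) = 71547127113)
u(-300, 609)/350428 + 36230/h = -1*(-300)/350428 + 36230/71547127113 = 300*(1/350428) + 36230*(1/71547127113) = 75/87607 + 36230/71547127113 = 5369208535085/6268029164988591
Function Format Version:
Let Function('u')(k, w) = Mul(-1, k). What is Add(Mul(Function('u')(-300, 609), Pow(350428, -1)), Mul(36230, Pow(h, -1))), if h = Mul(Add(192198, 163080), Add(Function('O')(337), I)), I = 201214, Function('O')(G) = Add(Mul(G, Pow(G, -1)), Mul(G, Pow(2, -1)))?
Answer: Rational(5369208535085, 6268029164988591) ≈ 0.00085660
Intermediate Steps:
Function('O')(G) = Add(1, Mul(Rational(1, 2), G)) (Function('O')(G) = Add(1, Mul(G, Rational(1, 2))) = Add(1, Mul(Rational(1, 2), G)))
h = 71547127113 (h = Mul(Add(192198, 163080), Add(Add(1, Mul(Rational(1, 2), 337)), 201214)) = Mul(355278, Add(Add(1, Rational(337, 2)), 201214)) = Mul(355278, Add(Rational(339, 2), 201214)) = Mul(355278, Rational(402767, 2)) = 71547127113)
Add(Mul(Function('u')(-300, 609), Pow(350428, -1)), Mul(36230, Pow(h, -1))) = Add(Mul(Mul(-1, -300), Pow(350428, -1)), Mul(36230, Pow(71547127113, -1))) = Add(Mul(300, Rational(1, 350428)), Mul(36230, Rational(1, 71547127113))) = Add(Rational(75, 87607), Rational(36230, 71547127113)) = Rational(5369208535085, 6268029164988591)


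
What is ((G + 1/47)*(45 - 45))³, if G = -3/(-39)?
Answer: 0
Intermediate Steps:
G = 1/13 (G = -3*(-1/39) = 1/13 ≈ 0.076923)
((G + 1/47)*(45 - 45))³ = ((1/13 + 1/47)*(45 - 45))³ = ((1/13 + 1/47)*0)³ = ((60/611)*0)³ = 0³ = 0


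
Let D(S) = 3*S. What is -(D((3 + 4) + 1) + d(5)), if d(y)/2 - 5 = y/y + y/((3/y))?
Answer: -158/3 ≈ -52.667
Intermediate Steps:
d(y) = 12 + 2*y²/3 (d(y) = 10 + 2*(y/y + y/((3/y))) = 10 + 2*(1 + y*(y/3)) = 10 + 2*(1 + y²/3) = 10 + (2 + 2*y²/3) = 12 + 2*y²/3)
-(D((3 + 4) + 1) + d(5)) = -(3*((3 + 4) + 1) + (12 + (⅔)*5²)) = -(3*(7 + 1) + (12 + (⅔)*25)) = -(3*8 + (12 + 50/3)) = -(24 + 86/3) = -1*158/3 = -158/3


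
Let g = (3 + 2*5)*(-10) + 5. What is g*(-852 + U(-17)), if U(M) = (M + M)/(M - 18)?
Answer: 744650/7 ≈ 1.0638e+5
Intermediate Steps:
g = -125 (g = (3 + 10)*(-10) + 5 = 13*(-10) + 5 = -130 + 5 = -125)
U(M) = 2*M/(-18 + M) (U(M) = (2*M)/(-18 + M) = 2*M/(-18 + M))
g*(-852 + U(-17)) = -125*(-852 + 2*(-17)/(-18 - 17)) = -125*(-852 + 2*(-17)/(-35)) = -125*(-852 + 2*(-17)*(-1/35)) = -125*(-852 + 34/35) = -125*(-29786/35) = 744650/7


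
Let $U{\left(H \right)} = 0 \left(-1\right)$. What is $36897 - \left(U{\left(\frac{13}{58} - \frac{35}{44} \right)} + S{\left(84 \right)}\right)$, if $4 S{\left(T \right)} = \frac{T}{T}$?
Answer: $\frac{147587}{4} \approx 36897.0$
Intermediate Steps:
$S{\left(T \right)} = \frac{1}{4}$ ($S{\left(T \right)} = \frac{T \frac{1}{T}}{4} = \frac{1}{4} \cdot 1 = \frac{1}{4}$)
$U{\left(H \right)} = 0$
$36897 - \left(U{\left(\frac{13}{58} - \frac{35}{44} \right)} + S{\left(84 \right)}\right) = 36897 - \left(0 + \frac{1}{4}\right) = 36897 - \frac{1}{4} = \frac{147587}{4}$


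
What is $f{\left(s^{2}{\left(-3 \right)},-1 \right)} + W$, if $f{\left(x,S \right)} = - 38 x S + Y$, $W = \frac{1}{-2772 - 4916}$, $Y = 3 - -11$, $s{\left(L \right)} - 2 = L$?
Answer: $\frac{399775}{7688} \approx 52.0$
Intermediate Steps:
$s{\left(L \right)} = 2 + L$
$Y = 14$ ($Y = 3 + 11 = 14$)
$W = - \frac{1}{7688}$ ($W = \frac{1}{-7688} = - \frac{1}{7688} \approx -0.00013007$)
$f{\left(x,S \right)} = 14 - 38 S x$ ($f{\left(x,S \right)} = - 38 x S + 14 = - 38 S x + 14 = 14 - 38 S x$)
$f{\left(s^{2}{\left(-3 \right)},-1 \right)} + W = \left(14 - - 38 \left(2 - 3\right)^{2}\right) - \frac{1}{7688} = \left(14 - - 38 \left(-1\right)^{2}\right) - \frac{1}{7688} = \left(14 - \left(-38\right) 1\right) - \frac{1}{7688} = \left(14 + 38\right) - \frac{1}{7688} = 52 - \frac{1}{7688} = \frac{399775}{7688}$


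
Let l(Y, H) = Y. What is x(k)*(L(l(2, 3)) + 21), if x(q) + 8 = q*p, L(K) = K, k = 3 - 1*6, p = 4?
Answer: -460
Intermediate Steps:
k = -3 (k = 3 - 6 = -3)
x(q) = -8 + 4*q (x(q) = -8 + q*4 = -8 + 4*q)
x(k)*(L(l(2, 3)) + 21) = (-8 + 4*(-3))*(2 + 21) = (-8 - 12)*23 = -20*23 = -460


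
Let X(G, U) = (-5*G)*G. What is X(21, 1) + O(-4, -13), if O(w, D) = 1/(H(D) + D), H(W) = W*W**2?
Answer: -4873051/2210 ≈ -2205.0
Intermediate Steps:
H(W) = W**3
X(G, U) = -5*G**2
O(w, D) = 1/(D + D**3) (O(w, D) = 1/(D**3 + D) = 1/(D + D**3))
X(21, 1) + O(-4, -13) = -5*21**2 + 1/(-13 + (-13)**3) = -5*441 + 1/(-13 - 2197) = -2205 + 1/(-2210) = -2205 - 1/2210 = -4873051/2210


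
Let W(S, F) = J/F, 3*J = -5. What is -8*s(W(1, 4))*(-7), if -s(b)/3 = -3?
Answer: 504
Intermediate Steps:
J = -5/3 (J = (1/3)*(-5) = -5/3 ≈ -1.6667)
W(S, F) = -5/(3*F)
s(b) = 9 (s(b) = -3*(-3) = 9)
-8*s(W(1, 4))*(-7) = -8*9*(-7) = -72*(-7) = 504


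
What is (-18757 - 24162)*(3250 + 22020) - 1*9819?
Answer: -1084572949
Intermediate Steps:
(-18757 - 24162)*(3250 + 22020) - 1*9819 = -42919*25270 - 9819 = -1084563130 - 9819 = -1084572949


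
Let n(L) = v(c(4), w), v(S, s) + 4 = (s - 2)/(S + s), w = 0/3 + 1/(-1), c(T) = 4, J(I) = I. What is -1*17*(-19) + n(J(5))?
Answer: 318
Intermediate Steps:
w = -1 (w = 0*(⅓) + 1*(-1) = 0 - 1 = -1)
v(S, s) = -4 + (-2 + s)/(S + s) (v(S, s) = -4 + (s - 2)/(S + s) = -4 + (-2 + s)/(S + s))
n(L) = -5 (n(L) = (-2 - 4*4 - 3*(-1))/(4 - 1) = (-2 - 16 + 3)/3 = (⅓)*(-15) = -5)
-1*17*(-19) + n(J(5)) = -1*17*(-19) - 5 = -17*(-19) - 5 = 323 - 5 = 318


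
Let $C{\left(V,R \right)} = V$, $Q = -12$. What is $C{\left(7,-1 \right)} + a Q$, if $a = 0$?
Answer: $7$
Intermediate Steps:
$C{\left(7,-1 \right)} + a Q = 7 + 0 \left(-12\right) = 7 + 0 = 7$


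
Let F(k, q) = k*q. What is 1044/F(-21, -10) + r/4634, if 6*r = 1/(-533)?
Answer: 368371219/74097660 ≈ 4.9714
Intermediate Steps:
r = -1/3198 (r = (1/6)/(-533) = (1/6)*(-1/533) = -1/3198 ≈ -0.00031270)
1044/F(-21, -10) + r/4634 = 1044/((-21*(-10))) - 1/3198/4634 = 1044/210 - 1/3198*1/4634 = 1044*(1/210) - 1/14819532 = 174/35 - 1/14819532 = 368371219/74097660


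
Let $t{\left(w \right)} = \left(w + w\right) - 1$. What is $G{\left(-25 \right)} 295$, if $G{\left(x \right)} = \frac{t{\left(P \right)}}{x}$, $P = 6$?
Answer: $- \frac{649}{5} \approx -129.8$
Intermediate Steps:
$t{\left(w \right)} = -1 + 2 w$ ($t{\left(w \right)} = 2 w - 1 = -1 + 2 w$)
$G{\left(x \right)} = \frac{11}{x}$ ($G{\left(x \right)} = \frac{-1 + 2 \cdot 6}{x} = \frac{-1 + 12}{x} = \frac{11}{x}$)
$G{\left(-25 \right)} 295 = \frac{11}{-25} \cdot 295 = 11 \left(- \frac{1}{25}\right) 295 = \left(- \frac{11}{25}\right) 295 = - \frac{649}{5}$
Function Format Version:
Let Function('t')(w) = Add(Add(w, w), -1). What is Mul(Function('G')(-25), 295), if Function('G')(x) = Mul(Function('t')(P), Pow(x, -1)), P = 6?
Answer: Rational(-649, 5) ≈ -129.80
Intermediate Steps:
Function('t')(w) = Add(-1, Mul(2, w)) (Function('t')(w) = Add(Mul(2, w), -1) = Add(-1, Mul(2, w)))
Function('G')(x) = Mul(11, Pow(x, -1)) (Function('G')(x) = Mul(Add(-1, Mul(2, 6)), Pow(x, -1)) = Mul(Add(-1, 12), Pow(x, -1)) = Mul(11, Pow(x, -1)))
Mul(Function('G')(-25), 295) = Mul(Mul(11, Pow(-25, -1)), 295) = Mul(Mul(11, Rational(-1, 25)), 295) = Mul(Rational(-11, 25), 295) = Rational(-649, 5)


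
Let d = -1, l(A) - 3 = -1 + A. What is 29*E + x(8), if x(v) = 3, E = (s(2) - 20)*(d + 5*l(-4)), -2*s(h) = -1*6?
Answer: 5426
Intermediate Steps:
l(A) = 2 + A (l(A) = 3 + (-1 + A) = 2 + A)
s(h) = 3 (s(h) = -(-1)*6/2 = -1/2*(-6) = 3)
E = 187 (E = (3 - 20)*(-1 + 5*(2 - 4)) = -17*(-1 + 5*(-2)) = -17*(-1 - 10) = -17*(-11) = 187)
29*E + x(8) = 29*187 + 3 = 5423 + 3 = 5426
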